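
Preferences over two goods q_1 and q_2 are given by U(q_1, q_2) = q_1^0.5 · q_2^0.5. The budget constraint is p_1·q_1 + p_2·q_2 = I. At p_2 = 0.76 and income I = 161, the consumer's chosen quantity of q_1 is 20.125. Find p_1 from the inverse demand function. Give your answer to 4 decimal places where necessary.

p_1 = 4

MU_q_1/MU_q_2 = (0.5·q_2)/(0.5·q_1); tangency sets this equal to p_1/p_2.
So 0.5·p_2·q_2 = 0.5·p_1·q_1; combined with the budget, a share 0.5 of income goes to q_1.
Demand: q_1*(p_1,p_2,I) = 0.5·I/p_1 and q_2* = 0.5·I/p_2.
Set q_1* = 20.125 in the demand function and solve for p_1: p_1 = 4.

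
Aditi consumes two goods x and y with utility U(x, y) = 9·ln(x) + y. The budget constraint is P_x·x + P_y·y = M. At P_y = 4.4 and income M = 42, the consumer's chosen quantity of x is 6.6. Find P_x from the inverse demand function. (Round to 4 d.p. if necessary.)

P_x = 6

MU_x = 9/x, MU_y = 1. Tangency: 9/x = P_x/P_y.
So x*(P_x,P_y) = 9·P_y/P_x, independent of income; and y* = (M − 9·P_y)/P_y.
Set x* = 6.6 in the demand function and solve for P_x: P_x = 6.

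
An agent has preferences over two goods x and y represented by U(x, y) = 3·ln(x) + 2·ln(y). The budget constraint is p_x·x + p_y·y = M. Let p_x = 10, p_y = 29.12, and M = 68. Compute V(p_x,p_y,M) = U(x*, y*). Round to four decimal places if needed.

V = 4.0819

Tangency: MRS = (3/2)·y/x = p_x/p_y.
Rearranging, p_y·y = (2/3)·p_x·x. Substituting into the budget gives p_x·x·(1 + (2/3)) = M.
Demand: x*(p_x,p_y,M) = 0.6·M/p_x and y* = 0.4·M/p_y.
At p_x=10, p_y=29.12, M=68: x* = 0.6·68/10 = 4.08, y* = 0.9341.
Utility at the optimum: U(4.08, 0.9341) = 4.0819.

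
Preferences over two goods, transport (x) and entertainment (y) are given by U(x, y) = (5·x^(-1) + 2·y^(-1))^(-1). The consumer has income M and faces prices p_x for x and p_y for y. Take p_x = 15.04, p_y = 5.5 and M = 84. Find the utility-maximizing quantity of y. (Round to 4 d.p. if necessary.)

y* = 4.2252

Substitute y = (y/x)·x into the budget: x* = M/(p_x + p_y·(y/x)).
Numerically y/x = 1.045858, so x* = 84/(15.04 + 5.5·1.045858) = 4.04 and y* = 1.045858·4.04 = 4.2252.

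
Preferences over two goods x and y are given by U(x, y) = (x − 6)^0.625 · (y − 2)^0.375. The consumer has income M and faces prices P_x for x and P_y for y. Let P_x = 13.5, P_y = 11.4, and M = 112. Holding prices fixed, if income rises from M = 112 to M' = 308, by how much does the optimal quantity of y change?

Let x' = x−6, y' = y−2. MRS = (5/3)·y'/x' = P_x/P_y.
Substituting into the budget: x* = 6 + 0.625·(M − 6·P_x − 2·P_y)/P_x, and y* = 2 + 0.375·(…)/P_y.
Discretionary income = 112 − 6·13.5 − 2·11.4 = 8.2; y* = 2 + 0.375·8.2/11.4 = 2.2697.
At M' = 308: y* = 8.7171. Change: 8.7171 − 2.2697 = 6.4474.

Δy* = 6.4474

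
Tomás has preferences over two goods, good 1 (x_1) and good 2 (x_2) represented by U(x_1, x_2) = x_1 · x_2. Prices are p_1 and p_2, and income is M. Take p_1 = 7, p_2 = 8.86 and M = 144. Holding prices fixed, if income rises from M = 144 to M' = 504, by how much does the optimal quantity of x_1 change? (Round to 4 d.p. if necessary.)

The MRS is x_2/x_1. Set MRS = p_1/p_2.
Rearranging, p_2·x_2 = p_1·x_1. Substituting into the budget gives p_1·x_1·(1 + 1) = M.
Demand: x_1*(p_1,p_2,M) = 0.5·M/p_1 and x_2* = 0.5·M/p_2.
At p_1=7, p_2=8.86, M=144: x_1* = 0.5·144/7 = 10.2857.
At M' = 504: x_1* = 36. Change: 36 − 10.2857 = 25.7143.

Δx_1* = 25.7143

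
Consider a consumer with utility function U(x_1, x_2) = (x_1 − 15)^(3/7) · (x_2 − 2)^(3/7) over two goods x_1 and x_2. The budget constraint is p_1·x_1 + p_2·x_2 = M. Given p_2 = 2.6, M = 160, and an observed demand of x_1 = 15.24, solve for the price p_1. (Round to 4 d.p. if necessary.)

MRS = (x_2−2)/(x_1−15). Tangency with p_1/p_2 gives x_2−2 = (p_1/p_2)·(x_1−15).
Substituting into the budget: x_1* = 15 + 0.5·(M − 15·p_1 − 2·p_2)/p_1, and x_2* = 2 + 0.5·(…)/p_2.
Set x_1* = 15.24 in the demand function and solve for p_1: p_1 = 10.

p_1 = 10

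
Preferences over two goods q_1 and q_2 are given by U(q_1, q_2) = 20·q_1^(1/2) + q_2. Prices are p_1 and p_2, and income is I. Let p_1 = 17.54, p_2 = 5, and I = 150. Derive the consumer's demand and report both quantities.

q_1* = 8.1261, q_2* = 1.4937

MU_q_1 = 10/√q_1, MU_q_2 = 1. Tangency: 10/√q_1 = p_1/p_2.
Solve: √q_1 = 10·p_2/p_1, so q_1*(p_1,p_2) = (10·p_2/p_1)², and q_2* = (I − p_1·q_1*)/p_2.
Plugging in: q_1* = (10·5/17.54)² = 8.1261, q_2* = 1.4937.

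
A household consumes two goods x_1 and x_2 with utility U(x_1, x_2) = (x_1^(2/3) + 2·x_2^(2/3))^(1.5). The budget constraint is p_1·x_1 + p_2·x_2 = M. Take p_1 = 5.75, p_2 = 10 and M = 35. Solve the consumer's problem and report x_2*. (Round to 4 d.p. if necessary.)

MU_x_1 ∝ x_1^(-1/3), MU_x_2 ∝ 2·x_2^(-1/3), so MRS = (1/2)·(x_2/x_1)^(1/3) = p_1/p_2.
Hence x_2/x_1 = (2·p_1/p_2)^(1/(1/3)), i.e. raised to the 3 power.
With the ratio pinned down, the budget gives x_1* = M/(p_1 + p_2·(x_2/x_1)) and x_2* = (x_2/x_1)·x_1*.
Numerically x_2/x_1 = 1.520875, so x_1* = 35/(5.75 + 10·1.520875) = 1.6699 and x_2* = 1.520875·1.6699 = 2.5398.

x_2* = 2.5398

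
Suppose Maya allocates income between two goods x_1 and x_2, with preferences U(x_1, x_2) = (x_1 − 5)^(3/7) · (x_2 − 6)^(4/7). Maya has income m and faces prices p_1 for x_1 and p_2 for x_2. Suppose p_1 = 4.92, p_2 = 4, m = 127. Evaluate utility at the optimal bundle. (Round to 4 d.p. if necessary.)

MRS = (3/4)·(x_2−6)/(x_1−5). Tangency with p_1/p_2 gives x_2−6 = (4/3)·(p_1/p_2)·(x_1−5).
After buying the subsistence bundle (5, 6), a share 3/7 of the remaining income goes to x_1: x_1* = 5 + 3/7·(m − 5p_1 − 6p_2)/p_1.
Discretionary income = 127 − 5·4.92 − 6·4 = 78.4; x_1* = 5 + 3/7·78.4/4.92 = 11.8293; x_2* = 6 + 4/7·78.4/4 = 17.2.
Utility at the optimum: U(11.8293, 17.2) = 9.0603.

V = 9.0603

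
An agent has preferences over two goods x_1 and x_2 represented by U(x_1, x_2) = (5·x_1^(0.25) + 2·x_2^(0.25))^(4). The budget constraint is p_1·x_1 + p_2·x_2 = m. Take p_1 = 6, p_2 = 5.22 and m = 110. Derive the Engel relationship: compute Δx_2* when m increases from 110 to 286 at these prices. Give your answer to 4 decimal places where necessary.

Δx_2* = 7.9537

From the CES first-order condition, (5/2)·(x_2/x_1)^(0.75) = p_1/p_2.
Hence x_2/x_1 = ((2/5)·p_1/p_2)^(1/(0.75)), i.e. raised to the 4/3 power.
With the ratio pinned down, the budget gives x_1* = m/(p_1 + p_2·(x_2/x_1)) and x_2* = (x_2/x_1)·x_1*.
Numerically x_2/x_1 = 0.354858, so x_1* = 110/(6 + 5.22·0.354858) = 14.0085 and x_2* = 0.354858·14.0085 = 4.971.
At m' = 286: x_2* = 12.9247. Change: 12.9247 − 4.971 = 7.9537.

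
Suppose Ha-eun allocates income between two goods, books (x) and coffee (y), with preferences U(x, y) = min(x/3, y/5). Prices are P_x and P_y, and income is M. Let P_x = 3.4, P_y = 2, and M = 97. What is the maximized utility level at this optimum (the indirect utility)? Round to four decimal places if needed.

V = 4.802

With perfect complements, no substitution: consume in ratio x:y = 3:5.
Budget: P_x·x + P_y·(5/3)·x = M, so (3·P_x + 5·P_y)·x = 3·M.
Demand: x*(P_x,P_y,M) = 3·M/(3·P_x + 5·P_y), y* = 5·M/(3·P_x + 5·P_y).
Here 3·3.4 + 5·2 = 20.2, giving x* = 14.4059 and y* = 24.0099.
Utility at the optimum: U(14.4059, 24.0099) = 4.802.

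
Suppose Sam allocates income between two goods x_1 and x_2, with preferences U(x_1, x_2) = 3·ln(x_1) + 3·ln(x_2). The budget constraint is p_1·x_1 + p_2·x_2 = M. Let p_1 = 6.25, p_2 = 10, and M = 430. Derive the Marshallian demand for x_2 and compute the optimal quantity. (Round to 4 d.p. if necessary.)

x_2* = 21.5

MU_x_1/MU_x_2 = (3·x_2)/(3·x_1); tangency sets this equal to p_1/p_2.
Rearranging, p_2·x_2 = p_1·x_1. Substituting into the budget gives p_1·x_1·(1 + 1) = M.
Demand: x_1*(p_1,p_2,M) = 0.5·M/p_1 and x_2* = 0.5·M/p_2.
At p_1=6.25, p_2=10, M=430: x_2* = 0.5·430/10 = 21.5.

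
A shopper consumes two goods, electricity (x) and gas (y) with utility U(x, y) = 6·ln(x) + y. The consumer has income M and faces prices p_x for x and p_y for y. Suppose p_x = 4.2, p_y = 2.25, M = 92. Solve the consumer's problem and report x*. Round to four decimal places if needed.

x* = 3.2143

Set MRS = p_x/p_y: (6/x)/1 = p_x/p_y.
So x*(p_x,p_y) = 6·p_y/p_x, independent of income; and y* = (M − 6·p_y)/p_y.
At the given prices: x* = 6·2.25/4.2 = 3.2143.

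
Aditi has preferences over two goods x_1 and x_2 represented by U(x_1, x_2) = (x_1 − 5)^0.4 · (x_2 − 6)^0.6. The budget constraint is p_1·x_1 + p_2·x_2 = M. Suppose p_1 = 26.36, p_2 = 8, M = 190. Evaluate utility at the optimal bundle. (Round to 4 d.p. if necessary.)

V = 0.4037

Substituting into the budget: x_1* = 5 + 0.4·(M − 5·p_1 − 6·p_2)/p_1, and x_2* = 6 + 0.6·(…)/p_2.
Discretionary income = 190 − 5·26.36 − 6·8 = 10.2; x_1* = 5 + 0.4·10.2/26.36 = 5.1548; x_2* = 6 + 0.6·10.2/8 = 6.765.
Utility at the optimum: U(5.1548, 6.765) = 0.4037.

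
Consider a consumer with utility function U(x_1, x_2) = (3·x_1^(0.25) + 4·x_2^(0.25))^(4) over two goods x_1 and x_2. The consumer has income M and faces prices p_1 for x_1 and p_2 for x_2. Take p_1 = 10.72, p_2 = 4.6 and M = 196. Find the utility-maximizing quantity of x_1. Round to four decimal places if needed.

MRS = MU_x_1/MU_x_2 = (3/4)·(x_2/x_1)^(0.75). Set equal to p_1/p_2.
Solve for the ratio: x_2/x_1 = [(4/3)·p_1/p_2]^(4/3).
Substitute x_2 = (x_2/x_1)·x_1 into the budget: x_1* = M/(p_1 + p_2·(x_2/x_1)).
Numerically x_2/x_1 = 4.534203, so x_1* = 196/(10.72 + 4.6·4.534203) = 6.207.

x_1* = 6.207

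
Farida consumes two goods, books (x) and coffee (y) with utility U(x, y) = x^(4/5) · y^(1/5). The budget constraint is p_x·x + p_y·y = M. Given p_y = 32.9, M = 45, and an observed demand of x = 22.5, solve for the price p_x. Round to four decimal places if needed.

The MRS is 4·y/x. Set MRS = p_x/p_y.
Rearranging, p_y·y = (1/4)·p_x·x. Substituting into the budget gives p_x·x·(1 + (1/4)) = M.
Demand: x*(p_x,p_y,M) = 0.8·M/p_x and y* = 0.2·M/p_y.
Set x* = 22.5 in the demand function and solve for p_x: p_x = 1.6.

p_x = 1.6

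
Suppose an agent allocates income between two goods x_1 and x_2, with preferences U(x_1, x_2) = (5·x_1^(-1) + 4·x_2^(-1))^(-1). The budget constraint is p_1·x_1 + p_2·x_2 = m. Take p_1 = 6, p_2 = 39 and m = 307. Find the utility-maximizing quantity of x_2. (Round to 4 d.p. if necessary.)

x_2* = 5.4721

Substitute x_2 = (x_2/x_1)·x_1 into the budget: x_1* = m/(p_1 + p_2·(x_2/x_1)).
Numerically x_2/x_1 = 0.350823, so x_1* = 307/(6 + 39·0.350823) = 15.5979 and x_2* = 0.350823·15.5979 = 5.4721.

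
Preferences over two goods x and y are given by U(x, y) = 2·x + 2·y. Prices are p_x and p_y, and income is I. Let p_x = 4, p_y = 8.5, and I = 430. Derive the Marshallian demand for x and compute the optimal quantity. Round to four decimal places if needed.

x gives more utility per dollar, so spend all income on x: x* = I/p_x, y* = 0.
Numerically: x* = 107.5, y* = 0.

x* = 107.5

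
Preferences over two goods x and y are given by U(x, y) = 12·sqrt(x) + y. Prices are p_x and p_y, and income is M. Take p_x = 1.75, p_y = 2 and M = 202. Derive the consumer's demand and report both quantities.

Utility is quasi-linear in y; the FOC for x is 6/√x = p_x/p_y.
Thus x* = (6·p_y/p_x)² — independent of M — with the rest of income spent on y.
Plugging in: x* = (6·2/1.75)² = 47.0204, y* = 59.8571.

x* = 47.0204, y* = 59.8571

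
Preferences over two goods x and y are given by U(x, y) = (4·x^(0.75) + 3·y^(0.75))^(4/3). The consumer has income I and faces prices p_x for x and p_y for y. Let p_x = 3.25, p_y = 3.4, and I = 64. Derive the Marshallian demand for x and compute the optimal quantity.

x* = 15.4286

From the CES first-order condition, (4/3)·(y/x)^(0.25) = p_x/p_y.
Hence y/x = ((3/4)·p_x/p_y)^(1/(0.25)), i.e. raised to the 4 power.
Substitute y = (y/x)·x into the budget: x* = I/(p_x + p_y·(y/x)).
Numerically y/x = 0.264157, so x* = 64/(3.25 + 3.4·0.264157) = 15.4286.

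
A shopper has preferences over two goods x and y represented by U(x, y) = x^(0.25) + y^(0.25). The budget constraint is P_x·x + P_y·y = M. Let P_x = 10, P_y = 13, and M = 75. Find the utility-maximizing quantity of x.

x* = 3.9139

MU_x ∝ x^(-0.75), MU_y ∝ y^(-0.75), so MRS = (y/x)^(0.75) = P_x/P_y.
Hence y/x = (P_x/P_y)^(1/(0.75)), i.e. raised to the 4/3 power.
Substitute y = (y/x)·x into the budget: x* = M/(P_x + P_y·(y/x)).
Numerically y/x = 0.704816, so x* = 75/(10 + 13·0.704816) = 3.9139.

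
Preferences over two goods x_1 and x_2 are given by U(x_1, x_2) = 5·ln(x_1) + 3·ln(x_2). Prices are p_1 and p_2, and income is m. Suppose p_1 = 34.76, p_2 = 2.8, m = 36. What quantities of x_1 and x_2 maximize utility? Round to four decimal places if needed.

Demand: x_1*(p_1,p_2,m) = 0.625·m/p_1 and x_2* = 0.375·m/p_2.
At p_1=34.76, p_2=2.8, m=36: x_1* = 0.625·36/34.76 = 0.6473, x_2* = 4.8214.

x_1* = 0.6473, x_2* = 4.8214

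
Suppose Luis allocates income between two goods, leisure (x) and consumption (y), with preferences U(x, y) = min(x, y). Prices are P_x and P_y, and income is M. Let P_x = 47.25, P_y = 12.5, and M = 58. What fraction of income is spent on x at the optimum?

share on x = 0.7908

Demand: x*(P_x,P_y,M) = M/(P_x + P_y), y* = M/(P_x + P_y).
Here 47.25 + 12.5 = 59.75, giving x* = 0.9707 and y* = 0.9707.
Expenditure on x: 47.25·0.9707 = 45.8661; share = 0.7908.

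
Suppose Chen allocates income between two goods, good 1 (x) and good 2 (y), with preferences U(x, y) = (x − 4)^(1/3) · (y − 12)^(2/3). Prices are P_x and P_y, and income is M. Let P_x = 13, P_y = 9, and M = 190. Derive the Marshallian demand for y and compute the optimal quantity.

MRS = (1/2)·(y−12)/(x−4). Tangency with P_x/P_y gives y−12 = 2·(P_x/P_y)·(x−4).
Substituting into the budget: x* = 4 + 1/3·(M − 4·P_x − 12·P_y)/P_x, and y* = 12 + 2/3·(…)/P_y.
Discretionary income = 190 − 4·13 − 12·9 = 30; y* = 12 + 2/3·30/9 = 14.2222.

y* = 14.2222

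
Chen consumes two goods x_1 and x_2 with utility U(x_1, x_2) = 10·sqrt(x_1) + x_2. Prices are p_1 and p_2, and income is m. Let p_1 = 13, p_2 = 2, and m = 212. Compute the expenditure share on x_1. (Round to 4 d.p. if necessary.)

MU_x_1 = 5/√x_1, MU_x_2 = 1. Tangency: 5/√x_1 = p_1/p_2.
Solve: √x_1 = 5·p_2/p_1, so x_1*(p_1,p_2) = (5·p_2/p_1)², and x_2* = (m − p_1·x_1*)/p_2.
Plugging in: x_1* = (5·2/13)² = 0.5917, x_2* = 102.1538.
Expenditure on x_1: 13·0.5917 = 7.6923; share = 0.0363.

share on x_1 = 0.0363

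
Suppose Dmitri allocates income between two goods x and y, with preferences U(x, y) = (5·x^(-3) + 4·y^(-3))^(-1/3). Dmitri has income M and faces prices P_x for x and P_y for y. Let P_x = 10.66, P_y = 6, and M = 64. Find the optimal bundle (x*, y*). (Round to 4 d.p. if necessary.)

x* = 3.7185, y* = 4.0601

MRS = MU_x/MU_y = (5/4)·(y/x)^(4). Set equal to P_x/P_y.
Hence y/x = ((4/5)·P_x/P_y)^(1/(4)), i.e. raised to the 0.25 power.
Substitute y = (y/x)·x into the budget: x* = M/(P_x + P_y·(y/x)).
Numerically y/x = 1.091878, so x* = 64/(10.66 + 6·1.091878) = 3.7185 and y* = 1.091878·3.7185 = 4.0601.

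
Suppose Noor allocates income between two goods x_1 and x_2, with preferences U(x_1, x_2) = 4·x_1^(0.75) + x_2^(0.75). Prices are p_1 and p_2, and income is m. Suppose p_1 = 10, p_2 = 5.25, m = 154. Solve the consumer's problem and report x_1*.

x_1* = 14.9952

From the CES first-order condition, 4·(x_2/x_1)^(0.25) = p_1/p_2.
Hence x_2/x_1 = ((1/4)·p_1/p_2)^(1/(0.25)), i.e. raised to the 4 power.
With the ratio pinned down, the budget gives x_1* = m/(p_1 + p_2·(x_2/x_1)) and x_2* = (x_2/x_1)·x_1*.
Numerically x_2/x_1 = 0.051419, so x_1* = 154/(10 + 5.25·0.051419) = 14.9952.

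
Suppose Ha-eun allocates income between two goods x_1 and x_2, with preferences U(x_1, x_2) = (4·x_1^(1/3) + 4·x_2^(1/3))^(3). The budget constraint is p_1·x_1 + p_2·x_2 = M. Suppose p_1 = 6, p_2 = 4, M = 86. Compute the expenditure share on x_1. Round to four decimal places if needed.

share on x_1 = 0.4495

From the CES first-order condition, (x_2/x_1)^(2/3) = p_1/p_2.
Hence x_2/x_1 = (p_1/p_2)^(1/(2/3)), i.e. raised to the 1.5 power.
Substitute x_2 = (x_2/x_1)·x_1 into the budget: x_1* = M/(p_1 + p_2·(x_2/x_1)).
Numerically x_2/x_1 = 1.837117, so x_1* = 86/(6 + 4·1.837117) = 6.4427 and x_2* = 1.837117·6.4427 = 11.836.
Expenditure on x_1: 6·6.4427 = 38.6561; share = 0.4495.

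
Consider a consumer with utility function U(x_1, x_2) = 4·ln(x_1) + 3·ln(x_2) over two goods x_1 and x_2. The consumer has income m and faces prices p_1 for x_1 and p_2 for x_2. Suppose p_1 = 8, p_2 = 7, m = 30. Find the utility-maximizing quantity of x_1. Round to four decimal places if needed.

MU_x_1/MU_x_2 = (4·x_2)/(3·x_1); tangency sets this equal to p_1/p_2.
Rearranging, p_2·x_2 = (3/4)·p_1·x_1. Substituting into the budget gives p_1·x_1·(1 + (3/4)) = m.
Demand: x_1*(p_1,p_2,m) = 4/7·m/p_1 and x_2* = 3/7·m/p_2.
At p_1=8, p_2=7, m=30: x_1* = 4/7·30/8 = 2.1429.

x_1* = 2.1429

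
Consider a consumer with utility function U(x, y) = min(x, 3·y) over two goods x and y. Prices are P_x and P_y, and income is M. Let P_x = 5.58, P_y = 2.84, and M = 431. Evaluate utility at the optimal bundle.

Leontief preferences: the optimum is at the kink where x/3 = y/1, i.e. y = (1/3)·x.
Budget: P_x·x + P_y·(1/3)·x = M, so (3·P_x + P_y)·x = 3·M.
Demand: x*(P_x,P_y,M) = 3·M/(3·P_x + P_y), y* = M/(3·P_x + P_y).
Here 3·5.58 + 2.84 = 19.58, giving x* = 66.0368 and y* = 22.0123.
Utility at the optimum: U(66.0368, 22.0123) = 66.0368.

V = 66.0368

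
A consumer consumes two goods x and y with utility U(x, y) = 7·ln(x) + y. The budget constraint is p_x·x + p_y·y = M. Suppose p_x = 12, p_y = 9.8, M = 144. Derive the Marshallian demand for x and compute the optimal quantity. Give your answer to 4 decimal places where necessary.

x* = 5.7167

So x*(p_x,p_y) = 7·p_y/p_x, independent of income; and y* = (M − 7·p_y)/p_y.
At the given prices: x* = 7·9.8/12 = 5.7167.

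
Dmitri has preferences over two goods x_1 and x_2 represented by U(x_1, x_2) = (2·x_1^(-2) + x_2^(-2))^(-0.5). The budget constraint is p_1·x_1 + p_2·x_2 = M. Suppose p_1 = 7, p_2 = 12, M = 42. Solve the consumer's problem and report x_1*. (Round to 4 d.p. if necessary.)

x_1* = 2.8078

From the CES first-order condition, 2·(x_2/x_1)^(3) = p_1/p_2.
Solve for the ratio: x_2/x_1 = [(1/2)·p_1/p_2]^(1/3).
With the ratio pinned down, the budget gives x_1* = M/(p_1 + p_2·(x_2/x_1)) and x_2* = (x_2/x_1)·x_1*.
Numerically x_2/x_1 = 0.663176, so x_1* = 42/(7 + 12·0.663176) = 2.8078.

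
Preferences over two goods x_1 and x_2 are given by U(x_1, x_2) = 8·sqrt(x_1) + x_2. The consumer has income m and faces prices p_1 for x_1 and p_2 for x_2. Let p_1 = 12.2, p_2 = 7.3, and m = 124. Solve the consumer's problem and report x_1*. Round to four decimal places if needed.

x_1* = 5.7286

Set MRS = p_1/p_2: 4·x_1^(−1/2) = p_1/p_2.
Thus x_1* = (4·p_2/p_1)² — independent of m — with the rest of income spent on x_2.
Plugging in: x_1* = (4·7.3/12.2)² = 5.7286.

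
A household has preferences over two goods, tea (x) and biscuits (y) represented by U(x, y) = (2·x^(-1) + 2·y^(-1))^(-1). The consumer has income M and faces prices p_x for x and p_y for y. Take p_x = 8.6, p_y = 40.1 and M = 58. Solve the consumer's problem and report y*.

y* = 0.9886

From the CES first-order condition, (y/x)^(2) = p_x/p_y.
Hence y/x = (p_x/p_y)^(1/(2)), i.e. raised to the 0.5 power.
With the ratio pinned down, the budget gives x* = M/(p_x + p_y·(y/x)) and y* = (y/x)·x*.
Numerically y/x = 0.463102, so x* = 58/(8.6 + 40.1·0.463102) = 2.1347 and y* = 0.463102·2.1347 = 0.9886.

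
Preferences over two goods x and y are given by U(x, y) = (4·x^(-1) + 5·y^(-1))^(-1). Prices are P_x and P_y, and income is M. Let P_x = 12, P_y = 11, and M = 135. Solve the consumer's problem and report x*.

From the CES first-order condition, (4/5)·(y/x)^(2) = P_x/P_y.
Solve for the ratio: y/x = [(5/4)·P_x/P_y]^(0.5).
With the ratio pinned down, the budget gives x* = M/(P_x + P_y·(y/x)) and y* = (y/x)·x*.
Numerically y/x = 1.167748, so x* = 135/(12 + 11·1.167748) = 5.4336.

x* = 5.4336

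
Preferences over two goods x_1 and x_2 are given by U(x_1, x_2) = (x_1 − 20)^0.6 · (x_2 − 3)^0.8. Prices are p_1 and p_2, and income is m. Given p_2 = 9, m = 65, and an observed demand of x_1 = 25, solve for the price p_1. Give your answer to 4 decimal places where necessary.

p_1 = 1.2

Let x_1' = x_1−20, x_2' = x_2−3. MRS = (3/4)·x_2'/x_1' = p_1/p_2.
After buying the subsistence bundle (20, 3), a share 3/7 of the remaining income goes to x_1: x_1* = 20 + 3/7·(m − 20p_1 − 3p_2)/p_1.
Set x_1* = 25 in the demand function and solve for p_1: p_1 = 1.2.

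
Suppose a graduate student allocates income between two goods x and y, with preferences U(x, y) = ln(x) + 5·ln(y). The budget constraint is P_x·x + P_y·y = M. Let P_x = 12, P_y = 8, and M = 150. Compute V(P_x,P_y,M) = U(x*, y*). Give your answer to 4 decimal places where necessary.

At P_x=12, P_y=8, M=150: x* = 1/6·150/12 = 2.0833, y* = 15.625.
Utility at the optimum: U(2.0833, 15.625) = 14.4783.

V = 14.4783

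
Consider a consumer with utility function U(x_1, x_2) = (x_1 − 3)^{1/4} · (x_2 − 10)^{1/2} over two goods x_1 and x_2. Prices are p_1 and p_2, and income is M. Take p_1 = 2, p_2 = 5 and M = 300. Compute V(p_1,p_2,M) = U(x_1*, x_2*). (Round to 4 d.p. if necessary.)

This is Cobb-Douglas in (x_1−3, x_2−10): tangency gives 0.25·p_2·(x_2−10) = 0.5·p_1·(x_1−3).
Substituting into the budget: x_1* = 3 + 1/3·(M − 3·p_1 − 10·p_2)/p_1, and x_2* = 10 + 2/3·(…)/p_2.
Discretionary income = 300 − 3·2 − 10·5 = 244; x_1* = 3 + 1/3·244/2 = 43.6667; x_2* = 10 + 2/3·244/5 = 42.5333.
Utility at the optimum: U(43.6667, 42.5333) = 14.4037.

V = 14.4037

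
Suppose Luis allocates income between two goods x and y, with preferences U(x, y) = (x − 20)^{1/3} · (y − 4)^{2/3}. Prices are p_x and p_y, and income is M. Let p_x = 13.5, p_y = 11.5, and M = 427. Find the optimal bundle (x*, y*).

This is Cobb-Douglas in (x−20, y−4): tangency gives 1/3·p_y·(y−4) = 2/3·p_x·(x−20).
Substituting into the budget: x* = 20 + 1/3·(M − 20·p_x − 4·p_y)/p_x, and y* = 4 + 2/3·(…)/p_y.
Discretionary income = 427 − 20·13.5 − 4·11.5 = 111; x* = 20 + 1/3·111/13.5 = 22.7407; y* = 4 + 2/3·111/11.5 = 10.4348.

x* = 22.7407, y* = 10.4348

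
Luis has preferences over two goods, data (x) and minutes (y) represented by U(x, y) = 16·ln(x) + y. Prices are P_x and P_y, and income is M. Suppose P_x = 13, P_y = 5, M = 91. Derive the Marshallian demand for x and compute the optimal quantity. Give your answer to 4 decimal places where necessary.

x* = 6.1538

Set MRS = P_x/P_y: (16/x)/1 = P_x/P_y.
So x*(P_x,P_y) = 16·P_y/P_x, independent of income; and y* = (M − 16·P_y)/P_y.
At the given prices: x* = 16·5/13 = 6.1538.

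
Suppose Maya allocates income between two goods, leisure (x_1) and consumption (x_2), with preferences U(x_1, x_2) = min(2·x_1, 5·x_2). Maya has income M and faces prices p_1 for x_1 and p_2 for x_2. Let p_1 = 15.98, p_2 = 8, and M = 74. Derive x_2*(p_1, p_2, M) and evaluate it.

With perfect complements, no substitution: consume in ratio x_1:x_2 = 5:2.
Budget: p_1·x_1 + p_2·(2/5)·x_1 = M, so (5·p_1 + 2·p_2)·x_1 = 5·M.
Demand: x_1*(p_1,p_2,M) = 5·M/(5·p_1 + 2·p_2), x_2* = 2·M/(5·p_1 + 2·p_2).
Here 5·15.98 + 2·8 = 95.9, giving x_2* = 1.5433.

x_2* = 1.5433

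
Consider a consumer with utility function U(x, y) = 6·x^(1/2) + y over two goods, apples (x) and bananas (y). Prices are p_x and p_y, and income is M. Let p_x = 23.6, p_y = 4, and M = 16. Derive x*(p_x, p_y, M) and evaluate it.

Utility is quasi-linear in y; the FOC for x is 3/√x = p_x/p_y.
Solve: √x = 3·p_y/p_x, so x*(p_x,p_y) = (3·p_y/p_x)², and y* = (M − p_x·x*)/p_y.
Plugging in: x* = (3·4/23.6)² = 0.2585.

x* = 0.2585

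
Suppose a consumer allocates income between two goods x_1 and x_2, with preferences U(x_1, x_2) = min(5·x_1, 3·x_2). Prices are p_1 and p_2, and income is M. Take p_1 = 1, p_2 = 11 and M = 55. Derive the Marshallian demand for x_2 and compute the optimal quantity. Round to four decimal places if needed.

x_2* = 4.7414

With perfect complements, no substitution: consume in ratio x_1:x_2 = 3:5.
Budget: p_1·x_1 + p_2·(5/3)·x_1 = M, so (3·p_1 + 5·p_2)·x_1 = 3·M.
Demand: x_1*(p_1,p_2,M) = 3·M/(3·p_1 + 5·p_2), x_2* = 5·M/(3·p_1 + 5·p_2).
Here 3·1 + 5·11 = 58, giving x_2* = 4.7414.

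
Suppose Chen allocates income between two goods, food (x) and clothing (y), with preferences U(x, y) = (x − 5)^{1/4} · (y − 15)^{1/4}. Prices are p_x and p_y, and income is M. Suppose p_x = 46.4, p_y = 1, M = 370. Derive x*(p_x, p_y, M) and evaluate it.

Let x' = x−5, y' = y−15. MRS = y'/x' = p_x/p_y.
Substituting into the budget: x* = 5 + 0.5·(M − 5·p_x − 15·p_y)/p_x, and y* = 15 + 0.5·(…)/p_y.
Discretionary income = 370 − 5·46.4 − 15·1 = 123; x* = 5 + 0.5·123/46.4 = 6.3254.

x* = 6.3254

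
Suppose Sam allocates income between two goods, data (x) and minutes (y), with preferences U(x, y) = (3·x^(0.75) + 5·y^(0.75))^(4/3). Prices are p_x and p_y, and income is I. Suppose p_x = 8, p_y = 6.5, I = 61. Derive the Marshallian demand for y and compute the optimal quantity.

y* = 8.7747

MRS = MU_x/MU_y = (3/5)·(y/x)^(0.25). Set equal to p_x/p_y.
Solve for the ratio: y/x = [(5/3)·p_x/p_y]^(4).
Substitute y = (y/x)·x into the budget: x* = I/(p_x + p_y·(y/x)).
Numerically y/x = 17.705228, so x* = 61/(8 + 6.5·17.705228) = 0.4956 and y* = 17.705228·0.4956 = 8.7747.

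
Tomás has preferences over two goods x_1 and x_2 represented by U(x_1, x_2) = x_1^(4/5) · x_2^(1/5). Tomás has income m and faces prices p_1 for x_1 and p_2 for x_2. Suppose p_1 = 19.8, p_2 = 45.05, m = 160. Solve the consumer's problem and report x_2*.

Tangency: MRS = 4·x_2/x_1 = p_1/p_2.
So 0.8·p_2·x_2 = 0.2·p_1·x_1; combined with the budget, a share 0.8 of income goes to x_1.
Demand: x_1*(p_1,p_2,m) = 0.8·m/p_1 and x_2* = 0.2·m/p_2.
At p_1=19.8, p_2=45.05, m=160: x_2* = 0.2·160/45.05 = 0.7103.

x_2* = 0.7103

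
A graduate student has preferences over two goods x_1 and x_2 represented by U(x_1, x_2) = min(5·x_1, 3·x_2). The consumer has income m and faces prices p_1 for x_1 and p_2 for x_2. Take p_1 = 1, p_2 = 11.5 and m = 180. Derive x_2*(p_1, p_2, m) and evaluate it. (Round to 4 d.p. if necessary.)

x_2* = 14.876

Leontief preferences: the optimum is at the kink where x_1/3 = x_2/5, i.e. x_2 = (5/3)·x_1.
Budget: p_1·x_1 + p_2·(5/3)·x_1 = m, so (3·p_1 + 5·p_2)·x_1 = 3·m.
Demand: x_1*(p_1,p_2,m) = 3·m/(3·p_1 + 5·p_2), x_2* = 5·m/(3·p_1 + 5·p_2).
Here 3·1 + 5·11.5 = 60.5, giving x_2* = 14.876.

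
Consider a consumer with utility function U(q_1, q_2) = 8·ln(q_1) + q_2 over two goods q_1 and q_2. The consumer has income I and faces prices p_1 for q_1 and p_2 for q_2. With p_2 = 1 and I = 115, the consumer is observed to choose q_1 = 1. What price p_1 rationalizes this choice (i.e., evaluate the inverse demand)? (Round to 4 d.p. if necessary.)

p_1 = 8

MU_q_1 = 8/q_1, MU_q_2 = 1. Tangency: 8/q_1 = p_1/p_2.
So q_1*(p_1,p_2) = 8·p_2/p_1, independent of income; and q_2* = (I − 8·p_2)/p_2.
Set q_1* = 1 in the demand function and solve for p_1: p_1 = 8.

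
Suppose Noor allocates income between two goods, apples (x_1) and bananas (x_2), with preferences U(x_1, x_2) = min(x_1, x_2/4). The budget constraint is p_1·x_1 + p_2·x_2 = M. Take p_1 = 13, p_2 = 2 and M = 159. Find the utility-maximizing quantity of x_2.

x_2* = 30.2857

With perfect complements, no substitution: consume in ratio x_1:x_2 = 1:4.
Budget: p_1·x_1 + p_2·4·x_1 = M, so (p_1 + 4·p_2)·x_1 = M.
Demand: x_1*(p_1,p_2,M) = M/(p_1 + 4·p_2), x_2* = 4·M/(p_1 + 4·p_2).
Here 13 + 4·2 = 21, giving x_2* = 30.2857.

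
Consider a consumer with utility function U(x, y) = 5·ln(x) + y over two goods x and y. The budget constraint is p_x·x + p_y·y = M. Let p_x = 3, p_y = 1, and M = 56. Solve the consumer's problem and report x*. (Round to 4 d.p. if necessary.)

Set MRS = p_x/p_y: (5/x)/1 = p_x/p_y.
So x*(p_x,p_y) = 5·p_y/p_x, independent of income; and y* = (M − 5·p_y)/p_y.
At the given prices: x* = 5·1/3 = 1.6667.

x* = 1.6667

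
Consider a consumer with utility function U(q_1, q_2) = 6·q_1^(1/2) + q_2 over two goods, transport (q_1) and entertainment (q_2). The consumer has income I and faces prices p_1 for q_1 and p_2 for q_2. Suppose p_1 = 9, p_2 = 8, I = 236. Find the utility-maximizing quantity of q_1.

MU_q_1 = 3/√q_1, MU_q_2 = 1. Tangency: 3/√q_1 = p_1/p_2.
Thus q_1* = (3·p_2/p_1)² — independent of I — with the rest of income spent on q_2.
Plugging in: q_1* = (3·8/9)² = 7.1111.

q_1* = 7.1111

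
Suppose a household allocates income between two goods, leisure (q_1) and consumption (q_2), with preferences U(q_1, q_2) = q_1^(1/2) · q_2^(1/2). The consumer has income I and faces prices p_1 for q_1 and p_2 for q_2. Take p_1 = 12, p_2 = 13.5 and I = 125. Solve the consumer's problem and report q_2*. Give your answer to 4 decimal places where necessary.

At p_1=12, p_2=13.5, I=125: q_2* = 0.5·125/13.5 = 4.6296.

q_2* = 4.6296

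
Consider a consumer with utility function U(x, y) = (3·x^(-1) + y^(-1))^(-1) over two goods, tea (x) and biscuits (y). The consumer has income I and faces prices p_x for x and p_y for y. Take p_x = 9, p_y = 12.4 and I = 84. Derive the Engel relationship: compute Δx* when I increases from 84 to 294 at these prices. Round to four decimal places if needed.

Δx* = 13.908

MRS = MU_x/MU_y = 3·(y/x)^(2). Set equal to p_x/p_y.
Solve for the ratio: y/x = [(1/3)·p_x/p_y]^(0.5).
Substitute y = (y/x)·x into the budget: x* = I/(p_x + p_y·(y/x)).
Numerically y/x = 0.491869, so x* = 84/(9 + 12.4·0.491869) = 5.5632.
At I' = 294: x* = 19.4713. Change: 19.4713 − 5.5632 = 13.908.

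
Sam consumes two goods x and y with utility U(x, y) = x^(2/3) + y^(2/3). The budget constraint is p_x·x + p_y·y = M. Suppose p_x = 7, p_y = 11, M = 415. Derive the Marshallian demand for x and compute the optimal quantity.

From the CES first-order condition, (y/x)^(1/3) = p_x/p_y.
Hence y/x = (p_x/p_y)^(1/(1/3)), i.e. raised to the 3 power.
With the ratio pinned down, the budget gives x* = M/(p_x + p_y·(y/x)) and y* = (y/x)·x*.
Numerically y/x = 0.257701, so x* = 415/(7 + 11·0.257701) = 42.1975.

x* = 42.1975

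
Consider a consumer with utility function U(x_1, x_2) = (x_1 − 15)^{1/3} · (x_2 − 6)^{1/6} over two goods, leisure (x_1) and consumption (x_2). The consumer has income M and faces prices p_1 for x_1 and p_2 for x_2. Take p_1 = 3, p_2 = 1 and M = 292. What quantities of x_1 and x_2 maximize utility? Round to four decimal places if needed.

After buying the subsistence bundle (15, 6), a share 2/3 of the remaining income goes to x_1: x_1* = 15 + 2/3·(M − 15p_1 − 6p_2)/p_1.
Discretionary income = 292 − 15·3 − 6·1 = 241; x_1* = 15 + 2/3·241/3 = 68.5556; x_2* = 6 + 1/3·241/1 = 86.3333.

x_1* = 68.5556, x_2* = 86.3333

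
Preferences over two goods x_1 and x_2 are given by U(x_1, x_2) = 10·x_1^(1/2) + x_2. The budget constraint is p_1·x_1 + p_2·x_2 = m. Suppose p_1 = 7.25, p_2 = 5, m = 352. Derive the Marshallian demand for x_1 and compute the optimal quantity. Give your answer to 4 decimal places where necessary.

x_1* = 11.8906

Utility is quasi-linear in x_2; the FOC for x_1 is 5/√x_1 = p_1/p_2.
Solve: √x_1 = 5·p_2/p_1, so x_1*(p_1,p_2) = (5·p_2/p_1)², and x_2* = (m − p_1·x_1*)/p_2.
Plugging in: x_1* = (5·5/7.25)² = 11.8906.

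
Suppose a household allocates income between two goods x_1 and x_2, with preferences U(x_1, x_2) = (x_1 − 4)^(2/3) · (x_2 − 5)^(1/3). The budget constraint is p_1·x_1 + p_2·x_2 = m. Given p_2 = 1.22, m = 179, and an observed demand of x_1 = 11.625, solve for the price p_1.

p_1 = 11.2

Let x_1' = x_1−4, x_2' = x_2−5. MRS = 2·x_2'/x_1' = p_1/p_2.
After buying the subsistence bundle (4, 5), a share 2/3 of the remaining income goes to x_1: x_1* = 4 + 2/3·(m − 4p_1 − 5p_2)/p_1.
Set x_1* = 11.625 in the demand function and solve for p_1: p_1 = 11.2.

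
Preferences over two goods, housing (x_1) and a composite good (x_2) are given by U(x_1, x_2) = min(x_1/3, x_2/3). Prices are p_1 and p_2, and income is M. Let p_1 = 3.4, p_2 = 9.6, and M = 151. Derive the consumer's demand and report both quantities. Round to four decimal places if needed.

Demand: x_1*(p_1,p_2,M) = 3·M/(3·p_1 + 3·p_2), x_2* = 3·M/(3·p_1 + 3·p_2).
Here 3·3.4 + 3·9.6 = 39, giving x_1* = 11.6154 and x_2* = 11.6154.

x_1* = 11.6154, x_2* = 11.6154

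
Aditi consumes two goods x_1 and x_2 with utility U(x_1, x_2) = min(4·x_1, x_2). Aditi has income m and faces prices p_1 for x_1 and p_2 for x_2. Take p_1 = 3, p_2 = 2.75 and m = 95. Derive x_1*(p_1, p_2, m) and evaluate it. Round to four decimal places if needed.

Leontief preferences: the optimum is at the kink where x_1/1 = x_2/4, i.e. x_2 = 4·x_1.
Budget: p_1·x_1 + p_2·4·x_1 = m, so (p_1 + 4·p_2)·x_1 = m.
Demand: x_1*(p_1,p_2,m) = m/(p_1 + 4·p_2), x_2* = 4·m/(p_1 + 4·p_2).
Here 3 + 4·2.75 = 14, giving x_1* = 6.7857.

x_1* = 6.7857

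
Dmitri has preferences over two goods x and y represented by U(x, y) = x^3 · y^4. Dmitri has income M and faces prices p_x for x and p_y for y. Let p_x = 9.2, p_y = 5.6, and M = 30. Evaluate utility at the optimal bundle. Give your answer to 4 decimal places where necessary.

V = 239.6904

The MRS is (3/4)·y/x. Set MRS = p_x/p_y.
So 3·p_y·y = 4·p_x·x; combined with the budget, a share 3/7 of income goes to x.
Demand: x*(p_x,p_y,M) = 3/7·M/p_x and y* = 4/7·M/p_y.
At p_x=9.2, p_y=5.6, M=30: x* = 3/7·30/9.2 = 1.3975, y* = 3.0612.
Utility at the optimum: U(1.3975, 3.0612) = 239.6904.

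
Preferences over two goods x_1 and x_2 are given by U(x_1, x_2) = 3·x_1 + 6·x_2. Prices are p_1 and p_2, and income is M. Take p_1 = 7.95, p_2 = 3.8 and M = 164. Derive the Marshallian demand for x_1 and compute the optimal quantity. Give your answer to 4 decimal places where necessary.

x_1* = 0

Perfect substitutes: compare marginal utility per dollar. 3/p_1 vs 6/p_2 → 0.3774 vs 1.5789.
x_2 gives more utility per dollar, so spend all income on x_2: x_2* = M/p_2, x_1* = 0.
Numerically: x_1* = 0, x_2* = 43.1579.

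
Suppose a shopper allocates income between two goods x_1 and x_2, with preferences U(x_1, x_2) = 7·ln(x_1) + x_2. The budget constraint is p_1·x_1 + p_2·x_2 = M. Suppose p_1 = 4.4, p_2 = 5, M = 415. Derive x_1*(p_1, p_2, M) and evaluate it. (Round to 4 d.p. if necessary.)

Set MRS = p_1/p_2: (7/x_1)/1 = p_1/p_2.
So x_1*(p_1,p_2) = 7·p_2/p_1, independent of income; and x_2* = (M − 7·p_2)/p_2.
At the given prices: x_1* = 7·5/4.4 = 7.9545.

x_1* = 7.9545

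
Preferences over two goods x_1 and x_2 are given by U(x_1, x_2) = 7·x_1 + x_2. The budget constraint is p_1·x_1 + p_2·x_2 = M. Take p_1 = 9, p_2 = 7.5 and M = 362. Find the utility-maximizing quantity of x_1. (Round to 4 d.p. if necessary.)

Linear utility — the consumer picks whichever good has higher MU/price: 7/9 = 0.7778 vs 1/7.5 = 0.1333.
x_1 gives more utility per dollar, so spend all income on x_1: x_1* = M/p_1, x_2* = 0.
Numerically: x_1* = 40.2222, x_2* = 0.

x_1* = 40.2222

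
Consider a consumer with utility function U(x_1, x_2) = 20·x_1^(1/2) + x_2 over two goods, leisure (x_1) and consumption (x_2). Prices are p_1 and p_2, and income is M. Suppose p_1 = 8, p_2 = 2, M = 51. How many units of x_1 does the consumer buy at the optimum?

x_1* = 6.25

Plugging in: x_1* = (10·2/8)² = 6.25.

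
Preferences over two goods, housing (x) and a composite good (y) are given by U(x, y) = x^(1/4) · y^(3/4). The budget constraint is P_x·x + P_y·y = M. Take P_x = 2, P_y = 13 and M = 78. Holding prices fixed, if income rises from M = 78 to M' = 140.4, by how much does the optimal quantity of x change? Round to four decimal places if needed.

Δx* = 7.8

The MRS is (1/3)·y/x. Set MRS = P_x/P_y.
Rearranging, P_y·y = 3·P_x·x. Substituting into the budget gives P_x·x·(1 + 3) = M.
Demand: x*(P_x,P_y,M) = 0.25·M/P_x and y* = 0.75·M/P_y.
At P_x=2, P_y=13, M=78: x* = 0.25·78/2 = 9.75.
At M' = 140.4: x* = 17.55. Change: 17.55 − 9.75 = 7.8.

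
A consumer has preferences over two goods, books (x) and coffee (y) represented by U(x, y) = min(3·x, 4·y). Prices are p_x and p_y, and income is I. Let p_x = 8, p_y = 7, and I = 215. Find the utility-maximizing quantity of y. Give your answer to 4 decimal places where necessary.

With perfect complements, no substitution: consume in ratio x:y = 4:3.
Budget: p_x·x + p_y·(3/4)·x = I, so (4·p_x + 3·p_y)·x = 4·I.
Demand: x*(p_x,p_y,I) = 4·I/(4·p_x + 3·p_y), y* = 3·I/(4·p_x + 3·p_y).
Here 4·8 + 3·7 = 53, giving y* = 12.1698.

y* = 12.1698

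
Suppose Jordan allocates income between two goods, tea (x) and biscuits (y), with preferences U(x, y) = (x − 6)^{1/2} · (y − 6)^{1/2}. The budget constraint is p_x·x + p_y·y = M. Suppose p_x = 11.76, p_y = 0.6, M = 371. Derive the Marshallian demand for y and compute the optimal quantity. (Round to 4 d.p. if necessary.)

y* = 253.3667

This is Cobb-Douglas in (x−6, y−6): tangency gives 0.5·p_y·(y−6) = 0.5·p_x·(x−6).
After buying the subsistence bundle (6, 6), a share 0.5 of the remaining income goes to x: x* = 6 + 0.5·(M − 6p_x − 6p_y)/p_x.
Discretionary income = 371 − 6·11.76 − 6·0.6 = 296.84; y* = 6 + 0.5·296.84/0.6 = 253.3667.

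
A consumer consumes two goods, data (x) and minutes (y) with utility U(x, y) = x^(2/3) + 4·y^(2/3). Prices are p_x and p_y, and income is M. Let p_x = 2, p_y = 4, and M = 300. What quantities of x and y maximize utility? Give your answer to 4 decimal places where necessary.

x* = 8.8235, y* = 70.5882

MRS = MU_x/MU_y = (1/4)·(y/x)^(1/3). Set equal to p_x/p_y.
Solve for the ratio: y/x = [4·p_x/p_y]^(3).
With the ratio pinned down, the budget gives x* = M/(p_x + p_y·(y/x)) and y* = (y/x)·x*.
Numerically y/x = 8, so x* = 300/(2 + 4·8) = 8.8235 and y* = 8·8.8235 = 70.5882.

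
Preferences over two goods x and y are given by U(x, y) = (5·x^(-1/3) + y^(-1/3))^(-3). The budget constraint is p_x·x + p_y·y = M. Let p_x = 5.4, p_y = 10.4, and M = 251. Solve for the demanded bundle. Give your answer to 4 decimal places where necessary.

x* = 34.3718, y* = 6.2877

Substitute y = (y/x)·x into the budget: x* = M/(p_x + p_y·(y/x)).
Numerically y/x = 0.182933, so x* = 251/(5.4 + 10.4·0.182933) = 34.3718 and y* = 0.182933·34.3718 = 6.2877.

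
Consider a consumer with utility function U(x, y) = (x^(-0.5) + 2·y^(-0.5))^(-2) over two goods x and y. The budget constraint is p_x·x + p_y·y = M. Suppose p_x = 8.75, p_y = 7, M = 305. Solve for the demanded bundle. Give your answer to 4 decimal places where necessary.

From the CES first-order condition, (1/2)·(y/x)^(1.5) = p_x/p_y.
Solve for the ratio: y/x = [2·p_x/p_y]^(2/3).
Substitute y = (y/x)·x into the budget: x* = M/(p_x + p_y·(y/x)).
Numerically y/x = 1.842016, so x* = 305/(8.75 + 7·1.842016) = 14.0916 and y* = 1.842016·14.0916 = 25.9569.

x* = 14.0916, y* = 25.9569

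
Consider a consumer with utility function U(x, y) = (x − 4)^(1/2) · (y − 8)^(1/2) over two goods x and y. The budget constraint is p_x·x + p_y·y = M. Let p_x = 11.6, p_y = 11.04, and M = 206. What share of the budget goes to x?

Let x' = x−4, y' = y−8. MRS = y'/x' = p_x/p_y.
Substituting into the budget: x* = 4 + 0.5·(M − 4·p_x − 8·p_y)/p_x, and y* = 8 + 0.5·(…)/p_y.
Discretionary income = 206 − 4·11.6 − 8·11.04 = 71.28; x* = 4 + 0.5·71.28/11.6 = 7.0724; y* = 8 + 0.5·71.28/11.04 = 11.2283.
Expenditure on x: 11.6·7.0724 = 82.04; share = 0.3983.

share on x = 0.3983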